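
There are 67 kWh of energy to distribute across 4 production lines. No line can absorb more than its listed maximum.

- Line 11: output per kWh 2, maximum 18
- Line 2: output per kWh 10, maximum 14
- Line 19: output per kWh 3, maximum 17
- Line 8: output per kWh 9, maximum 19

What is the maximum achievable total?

Order the production lines by output per kWh: Line 2 10 > Line 8 9 > Line 19 3 > Line 11 2.
Line 2: +14 to 14 (cap) — 53 left.
Line 8 takes 19 to reach its cap of 19 — 34 left.
Line 19 takes 17 to reach its cap of 17 — 17 left.
Line 11: +17 (room for 18) → 17. Pool exhausted.
Total = 2×17 + 10×14 + 3×17 + 9×19 = 396.

396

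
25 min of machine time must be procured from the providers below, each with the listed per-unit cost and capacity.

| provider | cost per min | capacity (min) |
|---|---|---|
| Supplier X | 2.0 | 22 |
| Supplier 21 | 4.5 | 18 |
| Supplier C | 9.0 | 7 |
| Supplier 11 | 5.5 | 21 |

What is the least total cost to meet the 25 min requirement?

Fill from the cheapest provider first.
Supplier X at 2.0: take all 22 min — 3 still needed.
Supplier 21 at 4.5: take 3 of its 18 — requirement met.
Supplier 11, Supplier C: unused.
Cost = 22×2.0 + 3×4.5 = 57.5.

57.5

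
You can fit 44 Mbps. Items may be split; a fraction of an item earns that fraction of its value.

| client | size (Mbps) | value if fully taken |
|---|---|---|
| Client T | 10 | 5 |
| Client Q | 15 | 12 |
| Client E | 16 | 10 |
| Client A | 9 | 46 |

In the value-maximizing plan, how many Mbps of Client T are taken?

4

Best value per unit of size first: Client A 46/9≈5.11, Client Q 12/15≈0.8, Client E 10/16≈0.625, Client T 5/10≈0.5.
Take all of Client A (9 Mbps, value 46) → 35 Mbps left.
Take all of Client Q (15 Mbps, value 12) → 20 Mbps left.
Client E: take in full, 16 Mbps for value 10 → 4 left.
4 Mbps left: a 4/10 share of Client T gives 5×4/10 = 2.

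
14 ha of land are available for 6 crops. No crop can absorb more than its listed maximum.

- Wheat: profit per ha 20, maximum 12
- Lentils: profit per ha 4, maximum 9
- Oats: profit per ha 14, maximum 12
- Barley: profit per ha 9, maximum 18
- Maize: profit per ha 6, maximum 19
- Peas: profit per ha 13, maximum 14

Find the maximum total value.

268

Order the crops by profit per ha: Wheat 20 > Oats 14 > Peas 13 > Barley 9 > Maize 6 > Lentils 4.
Wheat: +12 to 12 (cap) → 2 left.
Only 2 left; Oats takes them to reach 2.
Total = 20×12 + 14×2 = 268.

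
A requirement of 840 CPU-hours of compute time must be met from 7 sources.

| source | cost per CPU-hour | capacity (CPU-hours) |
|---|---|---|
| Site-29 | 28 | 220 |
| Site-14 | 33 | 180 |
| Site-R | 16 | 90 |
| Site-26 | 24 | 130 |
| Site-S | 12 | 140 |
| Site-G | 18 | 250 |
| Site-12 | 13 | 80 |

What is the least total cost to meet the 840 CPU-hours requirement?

15980

Use sources in increasing cost order.
Site-S at 12: take all 140 CPU-hours — 700 still needed.
Site-12 at 13: take all 80 CPU-hours — 620 still needed.
Site-R (16): use full 90 — 530 CPU-hours to go.
Site-G at 18: take all 250 CPU-hours — 280 still needed.
Take 130 from Site-26 at 24 — need 150 more.
Site-29 (28): take the remaining 150 — done.
Site-14: unused.
Cost = 140×12 + 80×13 + 90×16 + 250×18 + 130×24 + 150×28 = 15980.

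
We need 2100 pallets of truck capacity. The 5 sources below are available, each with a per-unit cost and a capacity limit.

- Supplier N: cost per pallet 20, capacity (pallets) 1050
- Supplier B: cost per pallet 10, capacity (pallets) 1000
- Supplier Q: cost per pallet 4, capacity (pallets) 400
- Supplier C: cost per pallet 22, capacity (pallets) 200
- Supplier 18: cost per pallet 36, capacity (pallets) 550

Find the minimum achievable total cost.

Cheapest first:
Take 400 from Supplier Q at 4 — need 1700 more.
Supplier B at 10: take all 1000 pallets — 700 still needed.
Supplier N (20): take the remaining 700 — done.
Supplier C, Supplier 18: unused.
Cost = 400×4 + 1000×10 + 700×20 = 25600.

25600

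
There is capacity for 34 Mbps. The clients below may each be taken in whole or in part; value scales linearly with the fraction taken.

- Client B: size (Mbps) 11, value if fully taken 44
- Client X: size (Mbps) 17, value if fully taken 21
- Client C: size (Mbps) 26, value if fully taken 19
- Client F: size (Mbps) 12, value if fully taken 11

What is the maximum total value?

70.5

Rank by value-to-size ratio: Client B 44/11≈4, Client X 21/17≈1.24, Client F 11/12≈0.917, Client C 19/26≈0.731.
Take all of Client B (11 Mbps, value 44) → 23 Mbps left.
Take all of Client X (17 Mbps, value 21) → 6 Mbps left.
Only 6 Mbps remain; take 6/12 of Client F for value 11×6/12 = 5.5.
Total value = 70.5.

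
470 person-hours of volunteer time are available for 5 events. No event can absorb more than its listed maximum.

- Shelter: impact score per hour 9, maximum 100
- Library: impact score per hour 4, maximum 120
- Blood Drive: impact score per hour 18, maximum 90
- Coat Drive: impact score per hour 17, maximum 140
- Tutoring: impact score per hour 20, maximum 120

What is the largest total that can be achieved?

7380

Rank by impact score per hour: Tutoring 20 > Blood Drive 18 > Coat Drive 17 > Shelter 9 > Library 4.
Tutoring takes 120 to reach its cap of 120 — 350 left.
Give Blood Drive 90 to hit its cap of 90 — 260 left.
Give Coat Drive 140 to hit its cap of 140 — 120 left.
Give Shelter 100 to hit its cap of 100 — 20 left.
Only 20 left; Library takes them to reach 20.
Total = 9×100 + 4×20 + 18×90 + 17×140 + 20×120 = 7380.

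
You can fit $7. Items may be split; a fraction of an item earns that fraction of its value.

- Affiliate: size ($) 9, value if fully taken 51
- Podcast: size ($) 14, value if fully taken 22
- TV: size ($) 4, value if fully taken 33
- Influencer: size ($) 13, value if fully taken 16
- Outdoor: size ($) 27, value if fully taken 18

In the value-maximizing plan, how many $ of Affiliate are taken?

3

Rank by value-to-size ratio: TV 33/4≈8.25, Affiliate 51/9≈5.67, Podcast 22/14≈1.57, Influencer 16/13≈1.23, Outdoor 18/27≈0.667.
TV: take in full, 4 $ for value 33 — 3 left.
3 $ left: a 3/9 share of Affiliate gives 51×3/9 = 17.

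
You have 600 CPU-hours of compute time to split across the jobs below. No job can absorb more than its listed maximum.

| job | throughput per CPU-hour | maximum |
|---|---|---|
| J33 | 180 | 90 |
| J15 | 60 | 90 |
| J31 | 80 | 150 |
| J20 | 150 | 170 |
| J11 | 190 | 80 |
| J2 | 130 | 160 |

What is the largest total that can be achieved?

85700

Highest throughput per CPU-hour first: J11 190 > J33 180 > J20 150 > J2 130 > J31 80 > J15 60.
J11: +80 to 80 (cap) — 520 left.
J33: +90 to 90 (cap) — 430 left.
J20 takes 170 to reach its cap of 170 — 260 left.
J2: +160 to 160 (cap) — 100 left.
J31: +100 (room for 150) → 100. Pool exhausted.
Total = 180×90 + 80×100 + 150×170 + 190×80 + 130×160 = 85700.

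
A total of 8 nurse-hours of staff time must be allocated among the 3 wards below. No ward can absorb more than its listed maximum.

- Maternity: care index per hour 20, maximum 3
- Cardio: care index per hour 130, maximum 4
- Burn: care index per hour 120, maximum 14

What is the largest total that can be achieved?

Highest care index per hour first: Cardio 130 > Burn 120 > Maternity 20.
Cardio: +4 to 4 (cap) ; 4 left.
Burn has room for 14 but only 4 remain, so it gets 4.
Total = 130×4 + 120×4 = 1000.

1000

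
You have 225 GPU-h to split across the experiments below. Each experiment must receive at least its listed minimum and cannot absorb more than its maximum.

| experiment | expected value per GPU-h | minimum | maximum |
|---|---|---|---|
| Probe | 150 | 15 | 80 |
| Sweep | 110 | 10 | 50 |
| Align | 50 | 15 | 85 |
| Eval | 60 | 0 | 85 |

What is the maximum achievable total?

Meeting every minimum uses 15+10+15+0 = 40 GPU-h, leaving 185.
Rank by expected value per GPU-h: Probe 150 > Sweep 110 > Eval 60 > Align 50.
Probe: +65 to 80 (cap) — 120 left.
Give Sweep 40 more to hit its cap of 50 — 80 left.
Eval has room for 85 more but only 80 remain, so it gets 80.
Total = 150×80 + 110×50 + 50×15 + 60×80 = 23050.

23050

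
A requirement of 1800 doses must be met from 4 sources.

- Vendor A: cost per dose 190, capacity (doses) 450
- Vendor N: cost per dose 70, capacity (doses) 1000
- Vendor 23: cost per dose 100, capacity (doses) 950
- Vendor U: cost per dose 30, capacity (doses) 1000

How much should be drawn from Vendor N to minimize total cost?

Cheapest first:
Vendor U at 30: take all 1000 doses — 800 still needed.
Vendor N (70): take the remaining 800 — done.
Vendor 23, Vendor A: unused.

800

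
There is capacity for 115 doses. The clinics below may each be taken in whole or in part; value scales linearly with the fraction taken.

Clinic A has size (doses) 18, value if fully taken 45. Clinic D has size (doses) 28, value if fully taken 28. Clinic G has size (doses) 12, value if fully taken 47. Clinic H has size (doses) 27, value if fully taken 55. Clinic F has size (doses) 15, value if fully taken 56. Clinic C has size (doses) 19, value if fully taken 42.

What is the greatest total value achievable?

Rank by value-to-size ratio: Clinic G 47/12≈3.92, Clinic F 56/15≈3.73, Clinic A 45/18≈2.5, Clinic C 42/19≈2.21, Clinic H 55/27≈2.04, Clinic D 28/28≈1.
Clinic G: take in full, 12 doses for value 47 ; 103 left.
All 15 doses of Clinic F fit (value 56) ; 88 remain.
Clinic A: take in full, 18 doses for value 45 ; 70 left.
All 19 doses of Clinic C fit (value 42) ; 51 remain.
Clinic H: take in full, 27 doses for value 55 ; 24 left.
24 doses left: a 24/28 share of Clinic D gives 28×24/28 = 24.
Total value = 269.

269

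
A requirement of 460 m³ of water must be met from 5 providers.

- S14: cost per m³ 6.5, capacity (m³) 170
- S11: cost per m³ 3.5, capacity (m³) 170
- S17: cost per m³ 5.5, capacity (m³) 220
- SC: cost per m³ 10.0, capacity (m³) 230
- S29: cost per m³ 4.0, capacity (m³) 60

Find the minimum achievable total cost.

Cheapest first:
Take 170 from S11 at 3.5 — need 290 more.
S29 (4.0): use full 60 — 230 m³ to go.
S17 at 5.5: take all 220 m³ — 10 still needed.
S14 at 6.5: take 10 of its 170 — requirement met.
SC: unused.
Cost = 170×3.5 + 60×4.0 + 220×5.5 + 10×6.5 = 2110.

2110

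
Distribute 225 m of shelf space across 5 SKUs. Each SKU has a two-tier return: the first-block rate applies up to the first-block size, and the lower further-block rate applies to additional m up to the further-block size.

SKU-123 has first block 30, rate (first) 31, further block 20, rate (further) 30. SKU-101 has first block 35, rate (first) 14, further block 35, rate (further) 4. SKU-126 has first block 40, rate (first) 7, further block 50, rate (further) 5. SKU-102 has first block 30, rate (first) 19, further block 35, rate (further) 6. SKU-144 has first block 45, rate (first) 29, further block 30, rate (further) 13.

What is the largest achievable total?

4530

Treat each block as its own option and order by rate: SKU-123/T1 31 > SKU-123/T2 30 > SKU-144/T1 29 > SKU-102/T1 19 > SKU-101/T1 14 > SKU-144/T2 13 > SKU-126/T1 7 > SKU-102/T2 6 > SKU-126/T2 5 > SKU-101/T2 4.
SKU-123/T1 (31): +30 → 195 left.
Fill SKU-123 T2 block (20 at 30) → 175 left.
SKU-144 T1 at 29: fill all 45 → 130 left.
SKU-102 T1 at 19: fill all 30 → 100 left.
Fill SKU-101 T1 block (35 at 14) → 65 left.
SKU-144 T2 at 13: fill all 30 → 35 left.
SKU-126/T1: +35 of 40 at 7; pool empty.
Total = 31×30 + 30×20 + 29×45 + 19×30 + 14×35 + 13×30 + 7×35 = 4530.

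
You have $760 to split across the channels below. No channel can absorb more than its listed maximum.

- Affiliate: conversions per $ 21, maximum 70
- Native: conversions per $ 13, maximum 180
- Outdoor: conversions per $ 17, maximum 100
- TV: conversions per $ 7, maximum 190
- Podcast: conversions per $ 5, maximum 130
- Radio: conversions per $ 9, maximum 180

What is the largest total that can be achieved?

8660

Order the channels by conversions per $: Affiliate 21 > Outdoor 17 > Native 13 > Radio 9 > TV 7 > Podcast 5.
Affiliate: +70 to 70 (cap) ; 690 left.
Give Outdoor 100 to hit its cap of 100 ; 590 left.
Native takes 180 to reach its cap of 180 ; 410 left.
Radio takes 180 to reach its cap of 180 ; 230 left.
Give TV 190 to hit its cap of 190 ; 40 left.
Podcast has room for 130 but only 40 remain, so it gets 40.
Total = 21×70 + 13×180 + 17×100 + 7×190 + 5×40 + 9×180 = 8660.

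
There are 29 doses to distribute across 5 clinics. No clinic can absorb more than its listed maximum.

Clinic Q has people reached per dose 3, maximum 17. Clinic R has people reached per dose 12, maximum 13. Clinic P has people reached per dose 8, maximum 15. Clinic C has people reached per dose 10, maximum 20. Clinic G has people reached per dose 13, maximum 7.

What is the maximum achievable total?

Rank by people reached per dose: Clinic G 13 > Clinic R 12 > Clinic C 10 > Clinic P 8 > Clinic Q 3.
Clinic G takes 7 to reach its cap of 7 — 22 left.
Clinic R: +13 to 13 (cap) — 9 left.
Clinic C has room for 20 but only 9 remain, so it gets 9.
Total = 12×13 + 10×9 + 13×7 = 337.

337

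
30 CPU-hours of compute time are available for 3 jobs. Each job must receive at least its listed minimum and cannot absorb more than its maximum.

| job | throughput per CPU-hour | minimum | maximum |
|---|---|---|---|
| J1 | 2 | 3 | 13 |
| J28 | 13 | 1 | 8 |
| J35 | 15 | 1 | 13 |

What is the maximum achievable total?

Meeting every minimum uses 3+1+1 = 5 CPU-hours, leaving 25.
Order the jobs by throughput per CPU-hour: J35 15 > J28 13 > J1 2.
Give J35 12 more to hit its cap of 13 ; 13 left.
Give J28 7 more to hit its cap of 8 ; 6 left.
Only 6 left; J1 takes them to reach 9.
Total = 2×9 + 13×8 + 15×13 = 317.

317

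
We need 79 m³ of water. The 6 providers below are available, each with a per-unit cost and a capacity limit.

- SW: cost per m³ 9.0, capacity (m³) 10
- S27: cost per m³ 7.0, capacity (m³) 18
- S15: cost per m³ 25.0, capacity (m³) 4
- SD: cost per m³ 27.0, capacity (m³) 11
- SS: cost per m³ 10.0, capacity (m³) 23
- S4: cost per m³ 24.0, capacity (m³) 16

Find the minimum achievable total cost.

1146

Cheapest first:
S27 at 7.0: take all 18 m³ ; 61 still needed.
SW (9.0): use full 10 ; 51 m³ to go.
SS (10.0): use full 23 ; 28 m³ to go.
S4 at 24.0: take all 16 m³ ; 12 still needed.
Take 4 from S15 at 25.0 ; need 8 more.
SD (27.0): take the remaining 8 ; done.
Cost = 18×7.0 + 10×9.0 + 23×10.0 + 16×24.0 + 4×25.0 + 8×27.0 = 1146.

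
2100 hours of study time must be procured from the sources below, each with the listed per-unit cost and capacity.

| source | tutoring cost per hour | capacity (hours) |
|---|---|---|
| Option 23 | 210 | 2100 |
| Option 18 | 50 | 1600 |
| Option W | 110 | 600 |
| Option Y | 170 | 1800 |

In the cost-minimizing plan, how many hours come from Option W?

Use sources in increasing cost order.
Option 18 (50): use full 1600 ; 500 hours to go.
Option W (110): take the remaining 500 ; done.
Option Y, Option 23: unused.

500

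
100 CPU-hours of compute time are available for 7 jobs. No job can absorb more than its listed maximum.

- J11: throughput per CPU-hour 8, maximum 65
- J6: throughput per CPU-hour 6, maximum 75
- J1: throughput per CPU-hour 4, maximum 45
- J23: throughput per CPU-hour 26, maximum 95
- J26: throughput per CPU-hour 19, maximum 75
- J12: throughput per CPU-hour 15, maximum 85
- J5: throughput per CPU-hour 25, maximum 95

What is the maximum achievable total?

Rank by throughput per CPU-hour: J23 26 > J5 25 > J26 19 > J12 15 > J11 8 > J6 6 > J1 4.
Give J23 95 to hit its cap of 95 → 5 left.
J5 has room for 95 but only 5 remain, so it gets 5.
Total = 26×95 + 25×5 = 2595.

2595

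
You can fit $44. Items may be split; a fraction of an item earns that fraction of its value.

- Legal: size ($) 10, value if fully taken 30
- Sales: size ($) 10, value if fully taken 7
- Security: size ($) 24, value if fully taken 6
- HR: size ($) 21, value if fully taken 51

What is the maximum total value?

Best value per unit of size first: Legal 30/10≈3, HR 51/21≈2.43, Sales 7/10≈0.7, Security 6/24≈0.25.
Take all of Legal (10 $, value 30) → 34 $ left.
All 21 $ of HR fit (value 51) → 13 remain.
Take all of Sales (10 $, value 7) → 3 $ left.
3 $ left: a 3/24 share of Security gives 6×3/24 = 0.75.
Total value = 88.75.

88.75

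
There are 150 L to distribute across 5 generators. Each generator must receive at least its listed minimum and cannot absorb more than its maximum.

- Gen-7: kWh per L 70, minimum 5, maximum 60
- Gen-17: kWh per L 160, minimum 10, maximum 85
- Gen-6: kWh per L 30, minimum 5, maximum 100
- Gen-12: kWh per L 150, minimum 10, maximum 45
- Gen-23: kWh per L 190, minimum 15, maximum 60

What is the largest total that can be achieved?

24600

Meeting every minimum uses 5+10+5+10+15 = 45 L, leaving 105.
Highest kWh per L first: Gen-23 190 > Gen-17 160 > Gen-12 150 > Gen-7 70 > Gen-6 30.
Gen-23 takes 45 more to reach its cap of 60 → 60 left.
Gen-17: +60 (room for 75) → 70. Pool exhausted.
Total = 70×5 + 160×70 + 30×5 + 150×10 + 190×60 = 24600.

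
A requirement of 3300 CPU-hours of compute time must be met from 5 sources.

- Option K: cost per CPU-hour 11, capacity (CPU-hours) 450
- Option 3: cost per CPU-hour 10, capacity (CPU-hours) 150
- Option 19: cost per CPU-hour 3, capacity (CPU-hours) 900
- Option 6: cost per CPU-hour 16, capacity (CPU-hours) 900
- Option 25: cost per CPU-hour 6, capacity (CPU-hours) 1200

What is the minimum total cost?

25950

Fill from the cheapest source first.
Option 19 at 3: take all 900 CPU-hours — 2400 still needed.
Option 25 at 6: take all 1200 CPU-hours — 1200 still needed.
Option 3 (10): use full 150 — 1050 CPU-hours to go.
Take 450 from Option K at 11 — need 600 more.
Take 600 from Option 6 at 16 to finish.
Cost = 900×3 + 1200×6 + 150×10 + 450×11 + 600×16 = 25950.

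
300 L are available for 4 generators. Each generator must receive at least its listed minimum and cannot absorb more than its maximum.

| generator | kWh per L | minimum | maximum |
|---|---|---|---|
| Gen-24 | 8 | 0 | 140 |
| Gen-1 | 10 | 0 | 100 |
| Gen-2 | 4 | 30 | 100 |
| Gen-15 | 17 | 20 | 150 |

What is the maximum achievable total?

Meeting every minimum uses 0+0+30+20 = 50 L, leaving 250.
Order the generators by kWh per L: Gen-15 17 > Gen-1 10 > Gen-24 8 > Gen-2 4.
Gen-15: +130 to 150 (cap) → 120 left.
Give Gen-1 100 more to hit its cap of 100 → 20 left.
Only 20 left; Gen-24 takes them to reach 20.
Total = 8×20 + 10×100 + 4×30 + 17×150 = 3830.

3830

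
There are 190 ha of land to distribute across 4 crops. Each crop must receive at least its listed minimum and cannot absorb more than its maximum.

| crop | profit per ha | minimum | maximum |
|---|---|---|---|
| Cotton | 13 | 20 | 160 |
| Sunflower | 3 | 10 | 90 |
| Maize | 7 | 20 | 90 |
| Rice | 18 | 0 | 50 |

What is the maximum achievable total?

Meeting every minimum uses 20+10+20+0 = 50 ha, leaving 140.
Rank by profit per ha: Rice 18 > Cotton 13 > Maize 7 > Sunflower 3.
Rice: +50 to 50 (cap) — 90 left.
Cotton has room for 140 more but only 90 remain, so it gets 110.
Total = 13×110 + 3×10 + 7×20 + 18×50 = 2500.

2500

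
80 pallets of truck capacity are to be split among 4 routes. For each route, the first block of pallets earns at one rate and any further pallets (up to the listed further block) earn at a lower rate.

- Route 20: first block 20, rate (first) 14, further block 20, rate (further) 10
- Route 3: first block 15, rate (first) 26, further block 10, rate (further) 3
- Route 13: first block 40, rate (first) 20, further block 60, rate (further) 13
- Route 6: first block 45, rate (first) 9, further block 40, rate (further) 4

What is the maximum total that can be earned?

Rank every tier by rate: Route 3/tier1 26 > Route 13/tier1 20 > Route 20/tier1 14 > Route 13/tier2 13 > Route 20/tier2 10 > Route 6/tier1 9 > Route 6/tier2 4 > Route 3/tier2 3.
Fill Route 3 tier1 block (15 at 26) — 65 left.
Route 13/tier1 (20): +40 — 25 left.
Route 20/tier1 (14): +20 — 5 left.
5 remain; put them into Route 13 tier2 at 13.
Total = 26×15 + 20×40 + 14×20 + 13×5 = 1535.

1535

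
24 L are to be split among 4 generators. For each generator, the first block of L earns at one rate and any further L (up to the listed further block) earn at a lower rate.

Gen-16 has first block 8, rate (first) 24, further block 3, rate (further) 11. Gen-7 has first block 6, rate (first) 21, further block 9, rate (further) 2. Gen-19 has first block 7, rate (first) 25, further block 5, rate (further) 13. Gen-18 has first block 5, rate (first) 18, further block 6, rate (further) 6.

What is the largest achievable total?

547

Treat each block as its own option and order by rate: Gen-19/tier1 25 > Gen-16/tier1 24 > Gen-7/tier1 21 > Gen-18/tier1 18 > Gen-19/tier2 13 > Gen-16/tier2 11 > Gen-18/tier2 6 > Gen-7/tier2 2.
Gen-19/tier1 (25): +7 → 17 left.
Gen-16/tier1 (24): +8 → 9 left.
Gen-7/tier1 (21): +6 → 3 left.
Gen-18/tier1: +3 of 5 at 18; pool empty.
Total = 25×7 + 24×8 + 21×6 + 18×3 = 547.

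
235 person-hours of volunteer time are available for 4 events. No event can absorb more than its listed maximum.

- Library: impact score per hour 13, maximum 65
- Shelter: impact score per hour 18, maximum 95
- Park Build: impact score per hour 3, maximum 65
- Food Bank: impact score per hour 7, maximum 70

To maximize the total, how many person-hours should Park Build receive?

5

Rank by impact score per hour: Shelter 18 > Library 13 > Food Bank 7 > Park Build 3.
Give Shelter 95 to hit its cap of 95 — 140 left.
Library: +65 to 65 (cap) — 75 left.
Food Bank: +70 to 70 (cap) — 5 left.
Park Build has room for 65 but only 5 remain, so it gets 5.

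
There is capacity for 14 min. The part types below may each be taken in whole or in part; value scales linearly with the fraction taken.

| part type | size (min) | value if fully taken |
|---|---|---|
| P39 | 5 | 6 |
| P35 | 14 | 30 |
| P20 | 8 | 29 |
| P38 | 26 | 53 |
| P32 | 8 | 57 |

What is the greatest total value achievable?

Sort by value density: P32 57/8≈7.12, P20 29/8≈3.62, P35 30/14≈2.14, P38 53/26≈2.04, P39 6/5≈1.2.
All 8 min of P32 fit (value 57) → 6 remain.
6 min left: a 6/8 share of P20 gives 29×6/8 = 21.75.
Total value = 78.75.

78.75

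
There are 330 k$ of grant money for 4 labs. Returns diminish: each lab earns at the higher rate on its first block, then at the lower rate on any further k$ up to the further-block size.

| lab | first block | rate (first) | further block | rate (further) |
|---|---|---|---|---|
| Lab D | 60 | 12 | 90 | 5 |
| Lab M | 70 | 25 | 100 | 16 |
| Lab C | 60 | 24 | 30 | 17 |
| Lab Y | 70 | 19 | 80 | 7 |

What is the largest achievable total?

6630

Treat each block as its own option and order by rate: Lab M/T1 25 > Lab C/T1 24 > Lab Y/T1 19 > Lab C/T2 17 > Lab M/T2 16 > Lab D/T1 12 > Lab Y/T2 7 > Lab D/T2 5.
Lab M T1 at 25: fill all 70 — 260 left.
Lab C T1 at 24: fill all 60 — 200 left.
Fill Lab Y T1 block (70 at 19) — 130 left.
Fill Lab C T2 block (30 at 17) — 100 left.
Lab M T2 at 16: fill all 100 — 0 left.
Total = 25×70 + 24×60 + 19×70 + 17×30 + 16×100 = 6630.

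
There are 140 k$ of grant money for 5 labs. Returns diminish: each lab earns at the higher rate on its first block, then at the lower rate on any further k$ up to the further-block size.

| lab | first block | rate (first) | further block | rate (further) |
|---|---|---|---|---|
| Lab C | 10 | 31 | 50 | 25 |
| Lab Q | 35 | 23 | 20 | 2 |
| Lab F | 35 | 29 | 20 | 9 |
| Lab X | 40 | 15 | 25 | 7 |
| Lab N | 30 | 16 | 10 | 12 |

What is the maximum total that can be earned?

3540

Order all 10 blocks by rate: Lab C/T1 31 > Lab F/T1 29 > Lab C/T2 25 > Lab Q/T1 23 > Lab N/T1 16 > Lab X/T1 15 > Lab N/T2 12 > Lab F/T2 9 > Lab X/T2 7 > Lab Q/T2 2.
Fill Lab C T1 block (10 at 31) — 130 left.
Lab F T1 at 29: fill all 35 — 95 left.
Lab C/T2 (25): +50 — 45 left.
Fill Lab Q T1 block (35 at 23) — 10 left.
Lab N T1 at 16: only 10 left, fill 10.
Total = 31×10 + 29×35 + 25×50 + 23×35 + 16×10 = 3540.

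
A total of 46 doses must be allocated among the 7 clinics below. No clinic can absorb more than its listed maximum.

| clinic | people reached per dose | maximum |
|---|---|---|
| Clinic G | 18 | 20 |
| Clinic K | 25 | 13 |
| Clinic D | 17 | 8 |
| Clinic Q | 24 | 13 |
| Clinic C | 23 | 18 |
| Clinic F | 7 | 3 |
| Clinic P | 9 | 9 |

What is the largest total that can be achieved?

1087

Order the clinics by people reached per dose: Clinic K 25 > Clinic Q 24 > Clinic C 23 > Clinic G 18 > Clinic D 17 > Clinic P 9 > Clinic F 7.
Clinic K: +13 to 13 (cap) ; 33 left.
Clinic Q takes 13 to reach its cap of 13 ; 20 left.
Clinic C takes 18 to reach its cap of 18 ; 2 left.
Only 2 left; Clinic G takes them to reach 2.
Total = 18×2 + 25×13 + 24×13 + 23×18 = 1087.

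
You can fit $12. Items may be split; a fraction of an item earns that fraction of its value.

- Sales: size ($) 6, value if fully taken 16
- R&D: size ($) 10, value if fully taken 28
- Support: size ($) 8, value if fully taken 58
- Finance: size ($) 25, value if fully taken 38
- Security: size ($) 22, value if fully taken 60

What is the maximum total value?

69.2

Rank by value-to-size ratio: Support 58/8≈7.25, R&D 28/10≈2.8, Security 60/22≈2.73, Sales 16/6≈2.67, Finance 38/25≈1.52.
Take all of Support (8 $, value 58) ; 4 $ left.
Fill the last 4 $ with part of R&D: 4/10 of it earns 11.2.
Total value = 69.2.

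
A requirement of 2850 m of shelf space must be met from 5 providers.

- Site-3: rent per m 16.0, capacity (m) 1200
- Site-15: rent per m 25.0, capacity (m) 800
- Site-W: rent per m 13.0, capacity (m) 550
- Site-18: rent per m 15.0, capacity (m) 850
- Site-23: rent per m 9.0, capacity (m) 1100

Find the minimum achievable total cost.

35400

Fill from the cheapest provider first.
Site-23 at 9.0: take all 1100 m ; 1750 still needed.
Take 550 from Site-W at 13.0 ; need 1200 more.
Site-18 at 15.0: take all 850 m ; 350 still needed.
Take 350 from Site-3 at 16.0 to finish.
Site-15: unused.
Cost = 1100×9.0 + 550×13.0 + 850×15.0 + 350×16.0 = 35400.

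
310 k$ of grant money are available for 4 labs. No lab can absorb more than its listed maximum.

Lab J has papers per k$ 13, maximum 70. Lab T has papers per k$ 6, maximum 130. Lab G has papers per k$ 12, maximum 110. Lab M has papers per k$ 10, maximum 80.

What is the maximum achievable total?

3330

Order the labs by papers per k$: Lab J 13 > Lab G 12 > Lab M 10 > Lab T 6.
Lab J: +70 to 70 (cap) → 240 left.
Lab G: +110 to 110 (cap) → 130 left.
Lab M: +80 to 80 (cap) → 50 left.
Lab T: +50 (room for 130) → 50. Pool exhausted.
Total = 13×70 + 6×50 + 12×110 + 10×80 = 3330.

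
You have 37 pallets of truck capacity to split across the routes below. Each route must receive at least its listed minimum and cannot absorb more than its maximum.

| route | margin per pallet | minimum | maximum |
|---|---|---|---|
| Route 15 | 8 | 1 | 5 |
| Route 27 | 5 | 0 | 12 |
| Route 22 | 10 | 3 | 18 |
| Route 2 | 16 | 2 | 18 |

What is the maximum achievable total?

476

Meeting every minimum uses 1+0+3+2 = 6 pallets, leaving 31.
Rank by margin per pallet: Route 2 16 > Route 22 10 > Route 15 8 > Route 27 5.
Route 2: +16 to 18 (cap) ; 15 left.
Give Route 22 15 more to hit its cap of 18 ; 0 left.
Total = 8×1 + 10×18 + 16×18 = 476.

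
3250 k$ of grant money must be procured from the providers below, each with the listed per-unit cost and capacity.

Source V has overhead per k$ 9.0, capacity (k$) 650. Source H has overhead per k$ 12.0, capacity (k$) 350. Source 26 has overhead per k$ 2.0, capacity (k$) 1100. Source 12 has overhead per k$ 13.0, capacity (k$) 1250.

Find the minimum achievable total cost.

27200

Cheapest first:
Source 26 at 2.0: take all 1100 k$ — 2150 still needed.
Source V at 9.0: take all 650 k$ — 1500 still needed.
Take 350 from Source H at 12.0 — need 1150 more.
Source 12 at 13.0: take 1150 of its 1250 — requirement met.
Cost = 1100×2.0 + 650×9.0 + 350×12.0 + 1150×13.0 = 27200.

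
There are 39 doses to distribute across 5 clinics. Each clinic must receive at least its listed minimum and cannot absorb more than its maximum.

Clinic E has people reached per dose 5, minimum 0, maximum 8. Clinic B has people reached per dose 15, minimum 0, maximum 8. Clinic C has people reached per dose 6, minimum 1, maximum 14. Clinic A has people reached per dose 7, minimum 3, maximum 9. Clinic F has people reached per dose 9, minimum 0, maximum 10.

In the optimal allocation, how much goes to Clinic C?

12

Meeting every minimum uses 0+0+1+3+0 = 4 doses, leaving 35.
Order the clinics by people reached per dose: Clinic B 15 > Clinic F 9 > Clinic A 7 > Clinic C 6 > Clinic E 5.
Clinic B takes 8 more to reach its cap of 8 — 27 left.
Clinic F takes 10 more to reach its cap of 10 — 17 left.
Clinic A takes 6 more to reach its cap of 9 — 11 left.
Clinic C: +11 (room for 13) → 12. Pool exhausted.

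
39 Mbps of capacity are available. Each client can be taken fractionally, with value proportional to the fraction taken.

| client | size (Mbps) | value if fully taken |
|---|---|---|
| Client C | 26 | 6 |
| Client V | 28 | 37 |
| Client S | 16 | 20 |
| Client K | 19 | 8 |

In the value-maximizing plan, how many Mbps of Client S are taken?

Best value per unit of size first: Client V 37/28≈1.32, Client S 20/16≈1.25, Client K 8/19≈0.421, Client C 6/26≈0.231.
All 28 Mbps of Client V fit (value 37) → 11 remain.
Fill the last 11 Mbps with part of Client S: 11/16 of it earns 13.75.

11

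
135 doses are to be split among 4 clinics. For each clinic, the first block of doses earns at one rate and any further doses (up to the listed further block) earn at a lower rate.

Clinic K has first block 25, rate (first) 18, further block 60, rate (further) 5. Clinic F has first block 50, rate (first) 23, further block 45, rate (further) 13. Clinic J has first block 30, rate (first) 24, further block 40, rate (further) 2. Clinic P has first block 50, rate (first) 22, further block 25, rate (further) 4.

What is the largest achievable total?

Rank every tier by rate: Clinic J/tier1 24 > Clinic F/tier1 23 > Clinic P/tier1 22 > Clinic K/tier1 18 > Clinic F/tier2 13 > Clinic K/tier2 5 > Clinic P/tier2 4 > Clinic J/tier2 2.
Clinic J tier1 at 24: fill all 30 — 105 left.
Fill Clinic F tier1 block (50 at 23) — 55 left.
Clinic P/tier1 (22): +50 — 5 left.
5 remain; put them into Clinic K tier1 at 18.
Total = 24×30 + 23×50 + 22×50 + 18×5 = 3060.

3060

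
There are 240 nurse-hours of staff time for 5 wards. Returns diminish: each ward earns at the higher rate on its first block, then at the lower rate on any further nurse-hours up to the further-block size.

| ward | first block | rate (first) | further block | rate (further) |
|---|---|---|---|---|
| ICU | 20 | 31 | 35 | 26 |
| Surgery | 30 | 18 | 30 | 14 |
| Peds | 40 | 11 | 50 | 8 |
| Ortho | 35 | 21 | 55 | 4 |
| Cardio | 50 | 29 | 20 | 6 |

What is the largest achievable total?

5115

Treat each block as its own option and order by rate: ICU/first 31 > Cardio/first 29 > ICU/second 26 > Ortho/first 21 > Surgery/first 18 > Surgery/second 14 > Peds/first 11 > Peds/second 8 > Cardio/second 6 > Ortho/second 4.
ICU/first (31): +20 → 220 left.
Cardio/first (29): +50 → 170 left.
Fill ICU second block (35 at 26) → 135 left.
Ortho first at 21: fill all 35 → 100 left.
Fill Surgery first block (30 at 18) → 70 left.
Surgery/second (14): +30 → 40 left.
Peds/first (11): +40 → 0 left.
Total = 31×20 + 29×50 + 26×35 + 21×35 + 18×30 + 14×30 + 11×40 = 5115.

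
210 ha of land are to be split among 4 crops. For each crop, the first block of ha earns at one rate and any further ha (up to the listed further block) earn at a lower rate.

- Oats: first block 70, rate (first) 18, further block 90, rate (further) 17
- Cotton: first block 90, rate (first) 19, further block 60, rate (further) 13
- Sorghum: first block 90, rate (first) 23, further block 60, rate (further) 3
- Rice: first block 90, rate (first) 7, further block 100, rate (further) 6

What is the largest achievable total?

Rank every tier by rate: Sorghum/first 23 > Cotton/first 19 > Oats/first 18 > Oats/second 17 > Cotton/second 13 > Rice/first 7 > Rice/second 6 > Sorghum/second 3.
Fill Sorghum first block (90 at 23) — 120 left.
Cotton first at 19: fill all 90 — 30 left.
30 remain; put them into Oats first at 18.
Total = 23×90 + 19×90 + 18×30 = 4320.

4320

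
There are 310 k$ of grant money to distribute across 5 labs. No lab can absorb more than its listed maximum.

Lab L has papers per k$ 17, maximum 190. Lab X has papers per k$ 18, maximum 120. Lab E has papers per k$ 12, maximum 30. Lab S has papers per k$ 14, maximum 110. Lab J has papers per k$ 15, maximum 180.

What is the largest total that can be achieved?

5390

Order the labs by papers per k$: Lab X 18 > Lab L 17 > Lab J 15 > Lab S 14 > Lab E 12.
Lab X takes 120 to reach its cap of 120 → 190 left.
Give Lab L 190 to hit its cap of 190 → 0 left.
Total = 17×190 + 18×120 = 5390.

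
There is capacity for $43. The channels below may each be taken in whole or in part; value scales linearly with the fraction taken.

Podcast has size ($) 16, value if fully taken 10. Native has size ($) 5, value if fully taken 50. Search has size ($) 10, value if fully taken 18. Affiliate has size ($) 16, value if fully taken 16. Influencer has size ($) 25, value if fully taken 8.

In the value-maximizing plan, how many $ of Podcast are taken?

Best value per unit of size first: Native 50/5≈10, Search 18/10≈1.8, Affiliate 16/16≈1, Podcast 10/16≈0.625, Influencer 8/25≈0.32.
All 5 $ of Native fit (value 50) — 38 remain.
Take all of Search (10 $, value 18) — 28 $ left.
Affiliate: take in full, 16 $ for value 16 — 12 left.
Only 12 $ remain; take 12/16 of Podcast for value 10×12/16 = 7.5.

12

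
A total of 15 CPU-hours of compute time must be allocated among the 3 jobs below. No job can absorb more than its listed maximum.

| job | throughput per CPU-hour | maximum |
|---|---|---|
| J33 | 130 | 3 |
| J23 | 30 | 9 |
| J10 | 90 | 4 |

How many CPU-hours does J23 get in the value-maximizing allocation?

Highest throughput per CPU-hour first: J33 130 > J10 90 > J23 30.
J33 takes 3 to reach its cap of 3 → 12 left.
J10: +4 to 4 (cap) → 8 left.
Only 8 left; J23 takes them to reach 8.

8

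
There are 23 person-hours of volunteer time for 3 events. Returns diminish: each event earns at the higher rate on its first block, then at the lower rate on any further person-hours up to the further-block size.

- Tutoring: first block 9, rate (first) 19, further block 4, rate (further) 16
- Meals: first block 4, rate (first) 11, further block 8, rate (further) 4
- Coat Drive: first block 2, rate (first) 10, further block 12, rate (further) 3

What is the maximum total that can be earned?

Rank every tier by rate: Tutoring/tier1 19 > Tutoring/tier2 16 > Meals/tier1 11 > Coat Drive/tier1 10 > Meals/tier2 4 > Coat Drive/tier2 3.
Fill Tutoring tier1 block (9 at 19) ; 14 left.
Tutoring tier2 at 16: fill all 4 ; 10 left.
Meals tier1 at 11: fill all 4 ; 6 left.
Fill Coat Drive tier1 block (2 at 10) ; 4 left.
Meals tier2 at 4: only 4 left, fill 4.
Total = 19×9 + 16×4 + 11×4 + 10×2 + 4×4 = 315.

315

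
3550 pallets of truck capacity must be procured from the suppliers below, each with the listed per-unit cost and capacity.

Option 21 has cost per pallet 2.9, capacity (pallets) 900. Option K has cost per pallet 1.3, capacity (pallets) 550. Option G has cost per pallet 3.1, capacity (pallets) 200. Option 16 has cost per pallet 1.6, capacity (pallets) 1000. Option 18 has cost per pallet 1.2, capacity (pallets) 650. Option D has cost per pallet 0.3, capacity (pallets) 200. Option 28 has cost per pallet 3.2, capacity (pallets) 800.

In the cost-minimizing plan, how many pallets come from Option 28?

50

Use suppliers in increasing cost order.
Take 200 from Option D at 0.3 ; need 3350 more.
Option 18 (1.2): use full 650 ; 2700 pallets to go.
Option K (1.3): use full 550 ; 2150 pallets to go.
Take 1000 from Option 16 at 1.6 ; need 1150 more.
Option 21 (2.9): use full 900 ; 250 pallets to go.
Option G (3.1): use full 200 ; 50 pallets to go.
Take 50 from Option 28 at 3.2 to finish.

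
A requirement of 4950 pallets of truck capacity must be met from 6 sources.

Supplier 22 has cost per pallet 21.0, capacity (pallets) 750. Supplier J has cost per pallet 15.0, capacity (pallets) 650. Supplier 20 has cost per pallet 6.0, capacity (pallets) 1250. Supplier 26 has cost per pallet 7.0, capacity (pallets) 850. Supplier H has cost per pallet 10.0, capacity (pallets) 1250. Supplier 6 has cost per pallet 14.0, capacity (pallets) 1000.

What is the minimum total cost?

48950

Cheapest first:
Take 1250 from Supplier 20 at 6.0 → need 3700 more.
Take 850 from Supplier 26 at 7.0 → need 2850 more.
Supplier H at 10.0: take all 1250 pallets → 1600 still needed.
Take 1000 from Supplier 6 at 14.0 → need 600 more.
Supplier J (15.0): take the remaining 600 → done.
Supplier 22: unused.
Cost = 1250×6.0 + 850×7.0 + 1250×10.0 + 1000×14.0 + 600×15.0 = 48950.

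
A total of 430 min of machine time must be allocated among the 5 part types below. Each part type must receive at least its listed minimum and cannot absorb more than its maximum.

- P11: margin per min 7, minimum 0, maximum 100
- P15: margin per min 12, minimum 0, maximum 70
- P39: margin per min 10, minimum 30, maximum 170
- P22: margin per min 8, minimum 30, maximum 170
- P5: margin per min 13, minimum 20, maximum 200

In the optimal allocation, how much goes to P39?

Meeting every minimum uses 0+0+30+30+20 = 80 min, leaving 350.
Rank by margin per min: P5 13 > P15 12 > P39 10 > P22 8 > P11 7.
P5 takes 180 more to reach its cap of 200 ; 170 left.
Give P15 70 more to hit its cap of 70 ; 100 left.
P39: +100 (room for 140) → 130. Pool exhausted.

130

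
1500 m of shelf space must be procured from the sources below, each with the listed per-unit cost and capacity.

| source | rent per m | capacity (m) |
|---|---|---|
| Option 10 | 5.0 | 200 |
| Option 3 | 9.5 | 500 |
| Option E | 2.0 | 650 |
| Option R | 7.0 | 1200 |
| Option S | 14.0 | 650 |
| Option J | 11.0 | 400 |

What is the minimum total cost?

Cheapest first:
Option E at 2.0: take all 650 m — 850 still needed.
Option 10 (5.0): use full 200 — 650 m to go.
Take 650 from Option R at 7.0 to finish.
Option 3, Option J, Option S: unused.
Cost = 650×2.0 + 200×5.0 + 650×7.0 = 6850.

6850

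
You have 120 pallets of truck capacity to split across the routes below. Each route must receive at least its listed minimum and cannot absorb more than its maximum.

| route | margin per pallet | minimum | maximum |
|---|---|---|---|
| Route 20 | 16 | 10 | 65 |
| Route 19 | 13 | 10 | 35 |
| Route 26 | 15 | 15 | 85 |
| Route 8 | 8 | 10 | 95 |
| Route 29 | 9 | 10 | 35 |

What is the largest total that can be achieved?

1715

Meeting every minimum uses 10+10+15+10+10 = 55 pallets, leaving 65.
Highest margin per pallet first: Route 20 16 > Route 26 15 > Route 19 13 > Route 29 9 > Route 8 8.
Give Route 20 55 more to hit its cap of 65 — 10 left.
Route 26: +10 (room for 70) → 25. Pool exhausted.
Total = 16×65 + 13×10 + 15×25 + 8×10 + 9×10 = 1715.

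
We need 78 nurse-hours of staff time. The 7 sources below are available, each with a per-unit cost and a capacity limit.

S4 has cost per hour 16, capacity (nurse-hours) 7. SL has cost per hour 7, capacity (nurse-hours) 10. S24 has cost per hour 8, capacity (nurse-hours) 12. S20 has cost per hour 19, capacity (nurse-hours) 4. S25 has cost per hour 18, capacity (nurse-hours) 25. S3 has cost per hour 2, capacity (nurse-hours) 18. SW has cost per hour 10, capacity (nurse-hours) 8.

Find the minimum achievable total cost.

808

Cheapest first:
S3 (2): use full 18 ; 60 nurse-hours to go.
SL at 7: take all 10 nurse-hours ; 50 still needed.
S24 at 8: take all 12 nurse-hours ; 38 still needed.
Take 8 from SW at 10 ; need 30 more.
S4 (16): use full 7 ; 23 nurse-hours to go.
S25 at 18: take 23 of its 25 ; requirement met.
S20: unused.
Cost = 18×2 + 10×7 + 12×8 + 8×10 + 7×16 + 23×18 = 808.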